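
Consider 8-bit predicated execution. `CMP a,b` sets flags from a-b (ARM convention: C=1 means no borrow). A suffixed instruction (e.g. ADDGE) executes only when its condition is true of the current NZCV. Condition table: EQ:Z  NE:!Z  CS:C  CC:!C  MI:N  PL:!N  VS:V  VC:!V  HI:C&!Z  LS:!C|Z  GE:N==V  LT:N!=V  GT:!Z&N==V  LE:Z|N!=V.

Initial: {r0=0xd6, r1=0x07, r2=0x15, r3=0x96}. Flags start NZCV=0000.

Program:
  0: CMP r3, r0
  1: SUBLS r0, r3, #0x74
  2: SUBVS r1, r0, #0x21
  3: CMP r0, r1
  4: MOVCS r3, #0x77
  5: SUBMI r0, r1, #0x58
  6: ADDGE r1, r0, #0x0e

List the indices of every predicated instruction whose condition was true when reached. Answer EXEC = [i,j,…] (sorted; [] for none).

0: ✓ CMP  NZCV=1000
1: ✓ SUBLS  r0←0x22
2: · SUBVS
3: ✓ CMP  NZCV=0010
4: ✓ MOVCS  r3←0x77
5: · SUBMI
6: ✓ ADDGE  r1←0x30

EXEC = [1,4,6]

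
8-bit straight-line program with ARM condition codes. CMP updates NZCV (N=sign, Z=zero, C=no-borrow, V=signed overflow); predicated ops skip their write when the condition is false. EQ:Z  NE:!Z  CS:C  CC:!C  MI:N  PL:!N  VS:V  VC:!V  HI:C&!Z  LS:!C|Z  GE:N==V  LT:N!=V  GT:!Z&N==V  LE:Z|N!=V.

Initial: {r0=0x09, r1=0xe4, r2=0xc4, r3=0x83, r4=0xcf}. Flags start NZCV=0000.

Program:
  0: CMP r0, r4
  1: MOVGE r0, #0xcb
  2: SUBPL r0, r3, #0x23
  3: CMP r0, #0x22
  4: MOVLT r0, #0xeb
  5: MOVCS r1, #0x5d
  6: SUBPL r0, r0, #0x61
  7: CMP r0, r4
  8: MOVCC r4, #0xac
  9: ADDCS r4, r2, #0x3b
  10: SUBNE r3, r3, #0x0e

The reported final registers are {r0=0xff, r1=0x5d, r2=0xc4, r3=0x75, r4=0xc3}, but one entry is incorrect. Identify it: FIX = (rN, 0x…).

FIX = (r4, 0xff)

0: ✓ CMP  NZCV=0000
1: ✓ MOVGE  r0←0xcb
2: ✓ SUBPL  r0←0x60
3: ✓ CMP  NZCV=0010
4: · MOVLT
5: ✓ MOVCS  r1←0x5d
6: ✓ SUBPL  r0←0xff
7: ✓ CMP  NZCV=0010
8: · MOVCC
9: ✓ ADDCS  r4←0xff
10: ✓ SUBNE  r3←0x75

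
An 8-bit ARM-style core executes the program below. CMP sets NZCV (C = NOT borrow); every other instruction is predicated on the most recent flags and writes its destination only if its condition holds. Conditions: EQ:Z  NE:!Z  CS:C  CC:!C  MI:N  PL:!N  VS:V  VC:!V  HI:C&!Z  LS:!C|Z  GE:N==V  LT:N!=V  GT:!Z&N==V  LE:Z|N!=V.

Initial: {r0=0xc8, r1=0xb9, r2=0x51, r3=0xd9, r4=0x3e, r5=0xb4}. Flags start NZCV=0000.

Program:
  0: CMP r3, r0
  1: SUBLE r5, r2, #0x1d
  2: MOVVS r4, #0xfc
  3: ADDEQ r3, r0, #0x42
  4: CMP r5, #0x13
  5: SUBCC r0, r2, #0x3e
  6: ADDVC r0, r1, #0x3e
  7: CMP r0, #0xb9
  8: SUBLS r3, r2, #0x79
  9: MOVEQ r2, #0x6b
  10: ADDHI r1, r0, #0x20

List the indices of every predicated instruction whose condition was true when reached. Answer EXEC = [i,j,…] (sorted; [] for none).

EXEC = [6,10]

[0] flags=0010 → (cmp)
[1] flags=0010 LE?F → skip
[2] flags=0010 VS?F → skip
[3] flags=0010 EQ?F → skip
[4] flags=1010 → (cmp)
[5] flags=1010 CC?F → skip
[6] flags=1010 VC?T → r0=0xf7
[7] flags=0010 → (cmp)
[8] flags=0010 LS?F → skip
[9] flags=0010 EQ?F → skip
[10] flags=0010 HI?T → r1=0x17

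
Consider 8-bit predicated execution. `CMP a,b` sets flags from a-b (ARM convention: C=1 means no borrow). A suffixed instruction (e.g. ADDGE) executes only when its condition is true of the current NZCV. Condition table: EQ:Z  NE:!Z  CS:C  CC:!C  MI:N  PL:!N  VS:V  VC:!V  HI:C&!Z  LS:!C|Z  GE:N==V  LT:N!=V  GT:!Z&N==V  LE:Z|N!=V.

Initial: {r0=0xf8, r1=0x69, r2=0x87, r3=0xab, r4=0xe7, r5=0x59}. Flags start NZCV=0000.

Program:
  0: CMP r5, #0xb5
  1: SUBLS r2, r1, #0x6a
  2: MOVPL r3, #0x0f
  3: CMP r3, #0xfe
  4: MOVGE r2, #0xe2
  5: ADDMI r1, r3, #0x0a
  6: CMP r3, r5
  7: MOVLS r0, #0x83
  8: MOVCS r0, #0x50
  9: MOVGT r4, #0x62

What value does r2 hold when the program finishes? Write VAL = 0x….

VAL = 0xff

[0] flags=1001 → (cmp)
[1] flags=1001 LS?T → r2=0xff
[2] flags=1001 PL?F → skip
[3] flags=1000 → (cmp)
[4] flags=1000 GE?F → skip
[5] flags=1000 MI?T → r1=0xb5
[6] flags=0011 → (cmp)
[7] flags=0011 LS?F → skip
[8] flags=0011 CS?T → r0=0x50
[9] flags=0011 GT?F → skip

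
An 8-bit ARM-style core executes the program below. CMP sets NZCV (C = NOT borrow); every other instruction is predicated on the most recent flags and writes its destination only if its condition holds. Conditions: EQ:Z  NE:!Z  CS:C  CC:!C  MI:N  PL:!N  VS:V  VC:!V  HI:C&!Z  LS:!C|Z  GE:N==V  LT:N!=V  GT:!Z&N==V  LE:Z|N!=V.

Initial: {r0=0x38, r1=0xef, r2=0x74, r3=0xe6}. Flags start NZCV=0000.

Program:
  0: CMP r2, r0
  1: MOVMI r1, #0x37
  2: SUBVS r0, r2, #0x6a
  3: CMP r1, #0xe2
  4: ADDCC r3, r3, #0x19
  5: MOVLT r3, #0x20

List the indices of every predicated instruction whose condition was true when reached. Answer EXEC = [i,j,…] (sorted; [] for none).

EXEC = []

0: ✓ CMP  NZCV=0010
1: · MOVMI
2: · SUBVS
3: ✓ CMP  NZCV=0010
4: · ADDCC
5: · MOVLT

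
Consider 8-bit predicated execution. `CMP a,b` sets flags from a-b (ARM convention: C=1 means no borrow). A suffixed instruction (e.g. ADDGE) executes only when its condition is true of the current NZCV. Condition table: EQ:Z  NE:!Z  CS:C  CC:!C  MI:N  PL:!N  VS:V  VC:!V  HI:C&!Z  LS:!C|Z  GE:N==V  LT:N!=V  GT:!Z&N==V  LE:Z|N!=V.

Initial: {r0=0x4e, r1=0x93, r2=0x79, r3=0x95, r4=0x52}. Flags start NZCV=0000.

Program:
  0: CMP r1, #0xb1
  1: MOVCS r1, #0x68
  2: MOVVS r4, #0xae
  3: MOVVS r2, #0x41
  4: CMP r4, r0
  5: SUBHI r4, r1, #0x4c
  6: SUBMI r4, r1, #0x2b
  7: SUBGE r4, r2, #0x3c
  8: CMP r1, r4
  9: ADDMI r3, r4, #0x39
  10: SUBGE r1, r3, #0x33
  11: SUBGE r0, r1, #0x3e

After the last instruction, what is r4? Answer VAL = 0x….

[0] flags=1000 → (cmp)
[1] flags=1000 CS?F → skip
[2] flags=1000 VS?F → skip
[3] flags=1000 VS?F → skip
[4] flags=0010 → (cmp)
[5] flags=0010 HI?T → r4=0x47
[6] flags=0010 MI?F → skip
[7] flags=0010 GE?T → r4=0x3d
[8] flags=0011 → (cmp)
[9] flags=0011 MI?F → skip
[10] flags=0011 GE?F → skip
[11] flags=0011 GE?F → skip

VAL = 0x3d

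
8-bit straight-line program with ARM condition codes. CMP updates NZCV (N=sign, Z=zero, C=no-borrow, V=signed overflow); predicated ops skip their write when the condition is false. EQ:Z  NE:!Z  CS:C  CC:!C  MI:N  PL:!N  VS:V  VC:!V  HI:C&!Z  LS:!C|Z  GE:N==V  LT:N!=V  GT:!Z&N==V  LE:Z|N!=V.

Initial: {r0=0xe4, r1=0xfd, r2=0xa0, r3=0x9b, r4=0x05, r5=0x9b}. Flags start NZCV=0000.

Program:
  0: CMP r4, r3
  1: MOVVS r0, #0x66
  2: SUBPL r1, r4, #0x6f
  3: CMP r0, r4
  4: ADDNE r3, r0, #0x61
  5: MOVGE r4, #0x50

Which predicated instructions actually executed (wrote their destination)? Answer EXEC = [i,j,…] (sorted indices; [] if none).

[0] flags=0000 → (cmp)
[1] flags=0000 VS?F → skip
[2] flags=0000 PL?T → r1=0x96
[3] flags=1010 → (cmp)
[4] flags=1010 NE?T → r3=0x45
[5] flags=1010 GE?F → skip

EXEC = [2,4]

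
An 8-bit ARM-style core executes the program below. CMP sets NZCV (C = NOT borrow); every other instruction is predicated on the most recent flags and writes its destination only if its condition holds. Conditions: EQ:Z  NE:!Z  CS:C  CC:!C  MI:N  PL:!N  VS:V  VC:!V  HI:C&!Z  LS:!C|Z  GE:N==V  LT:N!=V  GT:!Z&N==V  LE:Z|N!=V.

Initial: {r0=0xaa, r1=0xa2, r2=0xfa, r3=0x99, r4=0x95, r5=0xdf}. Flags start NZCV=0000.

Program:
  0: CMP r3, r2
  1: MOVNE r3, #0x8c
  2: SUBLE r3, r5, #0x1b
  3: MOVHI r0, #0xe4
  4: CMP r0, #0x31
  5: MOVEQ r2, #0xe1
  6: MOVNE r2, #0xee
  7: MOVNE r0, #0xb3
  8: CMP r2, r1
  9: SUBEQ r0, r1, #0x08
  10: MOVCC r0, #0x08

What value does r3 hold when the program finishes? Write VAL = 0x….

0: ✓ CMP  NZCV=1000
1: ✓ MOVNE  r3←0x8c
2: ✓ SUBLE  r3←0xc4
3: · MOVHI
4: ✓ CMP  NZCV=0011
5: · MOVEQ
6: ✓ MOVNE  r2←0xee
7: ✓ MOVNE  r0←0xb3
8: ✓ CMP  NZCV=0010
9: · SUBEQ
10: · MOVCC

VAL = 0xc4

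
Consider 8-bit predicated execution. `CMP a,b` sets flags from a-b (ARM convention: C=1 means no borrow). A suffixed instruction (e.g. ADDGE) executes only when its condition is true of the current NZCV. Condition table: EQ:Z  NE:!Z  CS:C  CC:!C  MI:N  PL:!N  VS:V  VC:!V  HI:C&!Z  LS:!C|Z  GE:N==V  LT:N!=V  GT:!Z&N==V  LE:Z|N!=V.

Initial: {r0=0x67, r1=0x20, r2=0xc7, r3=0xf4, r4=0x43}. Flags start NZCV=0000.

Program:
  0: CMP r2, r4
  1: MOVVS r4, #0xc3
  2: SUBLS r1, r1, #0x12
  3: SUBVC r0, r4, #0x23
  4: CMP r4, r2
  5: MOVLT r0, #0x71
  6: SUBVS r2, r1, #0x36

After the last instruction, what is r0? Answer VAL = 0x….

VAL = 0x20

0: ✓ CMP  NZCV=1010
1: · MOVVS
2: · SUBLS
3: ✓ SUBVC  r0←0x20
4: ✓ CMP  NZCV=0000
5: · MOVLT
6: · SUBVS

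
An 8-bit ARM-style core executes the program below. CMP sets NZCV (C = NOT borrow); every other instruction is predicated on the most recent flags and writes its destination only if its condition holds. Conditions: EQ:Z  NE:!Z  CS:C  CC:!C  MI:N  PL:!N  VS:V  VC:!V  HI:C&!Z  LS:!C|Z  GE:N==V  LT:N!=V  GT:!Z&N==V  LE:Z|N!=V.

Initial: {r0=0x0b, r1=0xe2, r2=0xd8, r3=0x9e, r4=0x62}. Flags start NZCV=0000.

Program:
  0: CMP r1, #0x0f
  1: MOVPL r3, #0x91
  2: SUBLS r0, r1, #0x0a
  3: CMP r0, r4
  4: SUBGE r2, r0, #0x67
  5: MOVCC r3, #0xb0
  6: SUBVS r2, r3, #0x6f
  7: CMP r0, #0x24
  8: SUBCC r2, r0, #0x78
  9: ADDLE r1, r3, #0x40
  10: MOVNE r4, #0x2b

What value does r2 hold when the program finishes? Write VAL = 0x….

[0] flags=1010 → (cmp)
[1] flags=1010 PL?F → skip
[2] flags=1010 LS?F → skip
[3] flags=1000 → (cmp)
[4] flags=1000 GE?F → skip
[5] flags=1000 CC?T → r3=0xb0
[6] flags=1000 VS?F → skip
[7] flags=1000 → (cmp)
[8] flags=1000 CC?T → r2=0x93
[9] flags=1000 LE?T → r1=0xf0
[10] flags=1000 NE?T → r4=0x2b

VAL = 0x93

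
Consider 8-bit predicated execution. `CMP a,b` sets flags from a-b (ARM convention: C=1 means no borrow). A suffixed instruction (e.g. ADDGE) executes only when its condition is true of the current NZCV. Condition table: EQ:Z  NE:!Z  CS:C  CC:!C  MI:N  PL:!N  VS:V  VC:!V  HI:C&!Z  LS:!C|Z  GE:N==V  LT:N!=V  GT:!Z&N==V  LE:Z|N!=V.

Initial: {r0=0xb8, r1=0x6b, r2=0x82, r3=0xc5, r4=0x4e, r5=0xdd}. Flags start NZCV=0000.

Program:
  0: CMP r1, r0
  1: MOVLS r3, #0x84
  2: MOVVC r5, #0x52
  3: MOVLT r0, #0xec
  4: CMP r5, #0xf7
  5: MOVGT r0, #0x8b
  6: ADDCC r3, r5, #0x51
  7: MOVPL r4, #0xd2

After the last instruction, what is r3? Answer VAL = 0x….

VAL = 0x2e

0: ✓ CMP  NZCV=1001
1: ✓ MOVLS  r3←0x84
2: · MOVVC
3: · MOVLT
4: ✓ CMP  NZCV=1000
5: · MOVGT
6: ✓ ADDCC  r3←0x2e
7: · MOVPL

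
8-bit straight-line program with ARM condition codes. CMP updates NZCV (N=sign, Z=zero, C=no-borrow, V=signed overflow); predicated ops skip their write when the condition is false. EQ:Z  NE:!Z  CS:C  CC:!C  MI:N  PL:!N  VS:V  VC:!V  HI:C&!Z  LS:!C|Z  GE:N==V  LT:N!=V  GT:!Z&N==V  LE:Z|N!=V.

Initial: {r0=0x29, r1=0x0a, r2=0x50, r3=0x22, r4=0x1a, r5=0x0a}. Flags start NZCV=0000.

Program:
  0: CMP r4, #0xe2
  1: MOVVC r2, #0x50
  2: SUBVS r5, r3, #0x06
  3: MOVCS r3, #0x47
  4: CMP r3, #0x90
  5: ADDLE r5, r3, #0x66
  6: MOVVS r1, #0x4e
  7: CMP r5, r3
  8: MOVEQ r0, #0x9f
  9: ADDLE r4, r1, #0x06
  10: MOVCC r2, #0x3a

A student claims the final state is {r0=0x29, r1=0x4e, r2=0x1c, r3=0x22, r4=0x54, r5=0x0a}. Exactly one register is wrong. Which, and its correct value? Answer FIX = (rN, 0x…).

0: ✓ CMP  NZCV=0000
1: ✓ MOVVC  r2←0x50
2: · SUBVS
3: · MOVCS
4: ✓ CMP  NZCV=1001
5: · ADDLE
6: ✓ MOVVS  r1←0x4e
7: ✓ CMP  NZCV=1000
8: · MOVEQ
9: ✓ ADDLE  r4←0x54
10: ✓ MOVCC  r2←0x3a

FIX = (r2, 0x3a)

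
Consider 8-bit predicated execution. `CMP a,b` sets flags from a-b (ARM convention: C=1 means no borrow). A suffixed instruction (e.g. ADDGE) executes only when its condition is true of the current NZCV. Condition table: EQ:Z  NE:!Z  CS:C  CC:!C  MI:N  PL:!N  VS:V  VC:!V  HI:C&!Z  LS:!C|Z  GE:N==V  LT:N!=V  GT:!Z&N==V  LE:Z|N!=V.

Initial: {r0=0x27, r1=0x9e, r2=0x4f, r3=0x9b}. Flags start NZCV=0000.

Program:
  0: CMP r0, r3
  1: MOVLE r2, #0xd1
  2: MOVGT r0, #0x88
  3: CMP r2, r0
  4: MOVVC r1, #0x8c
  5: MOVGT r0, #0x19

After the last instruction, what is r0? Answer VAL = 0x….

0: ✓ CMP  NZCV=1001
1: · MOVLE
2: ✓ MOVGT  r0←0x88
3: ✓ CMP  NZCV=1001
4: · MOVVC
5: ✓ MOVGT  r0←0x19

VAL = 0x19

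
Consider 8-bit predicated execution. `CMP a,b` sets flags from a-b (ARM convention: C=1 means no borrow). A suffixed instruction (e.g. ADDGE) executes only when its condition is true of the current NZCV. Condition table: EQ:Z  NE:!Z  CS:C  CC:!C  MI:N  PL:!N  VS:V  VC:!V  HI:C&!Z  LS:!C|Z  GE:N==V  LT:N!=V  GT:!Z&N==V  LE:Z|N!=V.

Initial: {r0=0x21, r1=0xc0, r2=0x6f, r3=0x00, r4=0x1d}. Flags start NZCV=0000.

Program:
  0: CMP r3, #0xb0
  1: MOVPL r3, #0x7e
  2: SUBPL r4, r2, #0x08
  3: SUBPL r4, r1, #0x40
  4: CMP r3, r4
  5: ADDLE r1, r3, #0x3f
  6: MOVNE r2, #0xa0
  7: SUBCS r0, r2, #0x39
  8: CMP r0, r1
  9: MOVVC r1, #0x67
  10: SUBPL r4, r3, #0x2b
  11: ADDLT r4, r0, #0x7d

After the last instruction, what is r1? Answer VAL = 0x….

0: ✓ CMP  NZCV=0000
1: ✓ MOVPL  r3←0x7e
2: ✓ SUBPL  r4←0x67
3: ✓ SUBPL  r4←0x80
4: ✓ CMP  NZCV=1001
5: · ADDLE
6: ✓ MOVNE  r2←0xa0
7: · SUBCS
8: ✓ CMP  NZCV=0000
9: ✓ MOVVC  r1←0x67
10: ✓ SUBPL  r4←0x53
11: · ADDLT

VAL = 0x67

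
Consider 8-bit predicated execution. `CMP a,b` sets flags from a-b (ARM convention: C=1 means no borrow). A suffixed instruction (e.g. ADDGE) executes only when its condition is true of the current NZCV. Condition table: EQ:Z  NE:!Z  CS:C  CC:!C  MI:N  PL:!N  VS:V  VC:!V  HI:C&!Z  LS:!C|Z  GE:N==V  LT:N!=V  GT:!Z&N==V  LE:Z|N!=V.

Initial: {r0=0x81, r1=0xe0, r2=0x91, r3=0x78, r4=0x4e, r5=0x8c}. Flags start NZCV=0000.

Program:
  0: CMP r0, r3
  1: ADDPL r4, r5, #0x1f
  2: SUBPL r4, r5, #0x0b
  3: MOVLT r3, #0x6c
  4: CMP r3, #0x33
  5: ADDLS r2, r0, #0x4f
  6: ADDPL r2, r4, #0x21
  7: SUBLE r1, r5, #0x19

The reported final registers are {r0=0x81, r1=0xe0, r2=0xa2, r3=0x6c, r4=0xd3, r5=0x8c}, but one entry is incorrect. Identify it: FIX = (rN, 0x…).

FIX = (r4, 0x81)

0: ✓ CMP  NZCV=0011
1: ✓ ADDPL  r4←0xab
2: ✓ SUBPL  r4←0x81
3: ✓ MOVLT  r3←0x6c
4: ✓ CMP  NZCV=0010
5: · ADDLS
6: ✓ ADDPL  r2←0xa2
7: · SUBLE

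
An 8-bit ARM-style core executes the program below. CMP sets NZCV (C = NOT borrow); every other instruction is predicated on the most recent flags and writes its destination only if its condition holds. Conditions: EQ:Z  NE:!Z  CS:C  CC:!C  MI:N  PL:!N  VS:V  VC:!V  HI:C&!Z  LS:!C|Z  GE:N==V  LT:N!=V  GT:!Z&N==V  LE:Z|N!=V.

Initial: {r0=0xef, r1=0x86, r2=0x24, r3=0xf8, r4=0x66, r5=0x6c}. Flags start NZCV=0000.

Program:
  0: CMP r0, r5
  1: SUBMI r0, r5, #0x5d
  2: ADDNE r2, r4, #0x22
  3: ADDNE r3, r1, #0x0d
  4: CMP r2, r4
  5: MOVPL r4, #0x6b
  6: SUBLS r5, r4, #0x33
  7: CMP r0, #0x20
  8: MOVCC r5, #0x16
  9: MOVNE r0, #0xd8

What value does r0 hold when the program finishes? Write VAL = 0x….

VAL = 0xd8

[0] flags=1010 → (cmp)
[1] flags=1010 MI?T → r0=0x0f
[2] flags=1010 NE?T → r2=0x88
[3] flags=1010 NE?T → r3=0x93
[4] flags=0011 → (cmp)
[5] flags=0011 PL?T → r4=0x6b
[6] flags=0011 LS?F → skip
[7] flags=1000 → (cmp)
[8] flags=1000 CC?T → r5=0x16
[9] flags=1000 NE?T → r0=0xd8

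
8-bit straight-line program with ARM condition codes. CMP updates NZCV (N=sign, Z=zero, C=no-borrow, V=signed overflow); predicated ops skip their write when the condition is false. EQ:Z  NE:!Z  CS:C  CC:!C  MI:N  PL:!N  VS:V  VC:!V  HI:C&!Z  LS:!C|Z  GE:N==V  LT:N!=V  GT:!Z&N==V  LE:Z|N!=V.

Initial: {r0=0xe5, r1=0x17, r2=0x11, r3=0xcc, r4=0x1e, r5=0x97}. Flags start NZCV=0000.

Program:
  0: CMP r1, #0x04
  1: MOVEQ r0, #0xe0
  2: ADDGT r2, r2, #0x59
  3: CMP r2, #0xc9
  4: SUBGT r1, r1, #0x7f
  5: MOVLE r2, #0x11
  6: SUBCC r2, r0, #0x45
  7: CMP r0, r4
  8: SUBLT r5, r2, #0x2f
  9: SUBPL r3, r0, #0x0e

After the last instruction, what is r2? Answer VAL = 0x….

VAL = 0xa0

[0] flags=0010 → (cmp)
[1] flags=0010 EQ?F → skip
[2] flags=0010 GT?T → r2=0x6a
[3] flags=1001 → (cmp)
[4] flags=1001 GT?T → r1=0x98
[5] flags=1001 LE?F → skip
[6] flags=1001 CC?T → r2=0xa0
[7] flags=1010 → (cmp)
[8] flags=1010 LT?T → r5=0x71
[9] flags=1010 PL?F → skip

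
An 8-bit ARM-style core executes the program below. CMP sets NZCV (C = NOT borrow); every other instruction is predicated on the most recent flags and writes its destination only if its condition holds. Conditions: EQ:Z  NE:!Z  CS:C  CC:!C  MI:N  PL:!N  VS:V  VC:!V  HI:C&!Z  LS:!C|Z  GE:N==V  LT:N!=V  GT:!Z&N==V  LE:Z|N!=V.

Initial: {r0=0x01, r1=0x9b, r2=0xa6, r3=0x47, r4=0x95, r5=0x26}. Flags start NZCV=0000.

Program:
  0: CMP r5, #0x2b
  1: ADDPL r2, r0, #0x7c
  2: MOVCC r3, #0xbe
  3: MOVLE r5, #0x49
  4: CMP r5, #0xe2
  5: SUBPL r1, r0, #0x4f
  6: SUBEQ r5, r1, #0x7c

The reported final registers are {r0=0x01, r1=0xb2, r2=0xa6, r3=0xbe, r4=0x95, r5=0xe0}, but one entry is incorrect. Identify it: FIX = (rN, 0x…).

[0] flags=1000 → (cmp)
[1] flags=1000 PL?F → skip
[2] flags=1000 CC?T → r3=0xbe
[3] flags=1000 LE?T → r5=0x49
[4] flags=0000 → (cmp)
[5] flags=0000 PL?T → r1=0xb2
[6] flags=0000 EQ?F → skip

FIX = (r5, 0x49)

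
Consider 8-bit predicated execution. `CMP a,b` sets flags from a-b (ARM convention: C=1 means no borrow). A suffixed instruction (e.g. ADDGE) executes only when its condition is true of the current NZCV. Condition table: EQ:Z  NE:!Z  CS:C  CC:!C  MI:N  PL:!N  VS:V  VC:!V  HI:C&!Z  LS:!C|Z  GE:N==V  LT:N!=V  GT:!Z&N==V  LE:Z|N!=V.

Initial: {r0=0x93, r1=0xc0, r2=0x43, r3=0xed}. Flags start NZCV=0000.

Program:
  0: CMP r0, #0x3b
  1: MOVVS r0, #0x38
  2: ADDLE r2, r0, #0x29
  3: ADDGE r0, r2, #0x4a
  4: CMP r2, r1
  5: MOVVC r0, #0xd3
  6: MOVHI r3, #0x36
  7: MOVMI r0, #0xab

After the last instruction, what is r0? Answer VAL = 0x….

VAL = 0xab

0: ✓ CMP  NZCV=0011
1: ✓ MOVVS  r0←0x38
2: ✓ ADDLE  r2←0x61
3: · ADDGE
4: ✓ CMP  NZCV=1001
5: · MOVVC
6: · MOVHI
7: ✓ MOVMI  r0←0xab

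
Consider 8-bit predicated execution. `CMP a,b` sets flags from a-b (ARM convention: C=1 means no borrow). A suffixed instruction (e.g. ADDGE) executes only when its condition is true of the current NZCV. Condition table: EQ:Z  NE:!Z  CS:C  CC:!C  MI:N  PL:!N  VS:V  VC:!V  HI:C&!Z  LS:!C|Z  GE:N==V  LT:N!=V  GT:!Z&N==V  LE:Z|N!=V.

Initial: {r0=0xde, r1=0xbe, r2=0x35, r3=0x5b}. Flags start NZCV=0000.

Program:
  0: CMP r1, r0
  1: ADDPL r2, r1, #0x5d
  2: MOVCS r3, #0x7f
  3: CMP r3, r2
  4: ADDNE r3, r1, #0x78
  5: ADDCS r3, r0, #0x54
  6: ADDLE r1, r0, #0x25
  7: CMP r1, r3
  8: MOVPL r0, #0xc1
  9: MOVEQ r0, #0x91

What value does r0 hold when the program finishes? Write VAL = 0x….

0: ✓ CMP  NZCV=1000
1: · ADDPL
2: · MOVCS
3: ✓ CMP  NZCV=0010
4: ✓ ADDNE  r3←0x36
5: ✓ ADDCS  r3←0x32
6: · ADDLE
7: ✓ CMP  NZCV=1010
8: · MOVPL
9: · MOVEQ

VAL = 0xde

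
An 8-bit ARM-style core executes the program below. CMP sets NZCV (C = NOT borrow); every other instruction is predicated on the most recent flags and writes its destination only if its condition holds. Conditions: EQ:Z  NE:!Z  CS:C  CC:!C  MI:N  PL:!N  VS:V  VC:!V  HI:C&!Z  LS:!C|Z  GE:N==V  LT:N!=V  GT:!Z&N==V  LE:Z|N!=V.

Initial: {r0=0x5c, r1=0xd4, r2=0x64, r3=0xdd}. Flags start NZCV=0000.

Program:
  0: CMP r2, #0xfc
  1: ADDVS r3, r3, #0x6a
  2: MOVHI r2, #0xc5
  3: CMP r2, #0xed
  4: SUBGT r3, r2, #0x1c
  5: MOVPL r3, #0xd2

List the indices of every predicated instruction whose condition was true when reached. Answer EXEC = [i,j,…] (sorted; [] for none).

EXEC = [4,5]

0: ✓ CMP  NZCV=0000
1: · ADDVS
2: · MOVHI
3: ✓ CMP  NZCV=0000
4: ✓ SUBGT  r3←0x48
5: ✓ MOVPL  r3←0xd2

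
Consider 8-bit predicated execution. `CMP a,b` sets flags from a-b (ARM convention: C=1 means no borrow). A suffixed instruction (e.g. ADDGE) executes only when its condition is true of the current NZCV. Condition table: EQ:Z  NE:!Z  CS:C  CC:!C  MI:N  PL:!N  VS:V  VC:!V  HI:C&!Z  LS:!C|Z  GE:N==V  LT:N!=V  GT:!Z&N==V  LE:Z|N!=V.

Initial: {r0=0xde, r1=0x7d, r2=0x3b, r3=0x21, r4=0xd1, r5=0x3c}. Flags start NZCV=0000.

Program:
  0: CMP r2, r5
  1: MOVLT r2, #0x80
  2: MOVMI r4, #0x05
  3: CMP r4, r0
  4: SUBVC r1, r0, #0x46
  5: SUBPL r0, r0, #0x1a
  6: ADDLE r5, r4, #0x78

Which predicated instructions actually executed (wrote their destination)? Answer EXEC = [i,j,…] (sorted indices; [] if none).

EXEC = [1,2,4,5]

[0] flags=1000 → (cmp)
[1] flags=1000 LT?T → r2=0x80
[2] flags=1000 MI?T → r4=0x05
[3] flags=0000 → (cmp)
[4] flags=0000 VC?T → r1=0x98
[5] flags=0000 PL?T → r0=0xc4
[6] flags=0000 LE?F → skip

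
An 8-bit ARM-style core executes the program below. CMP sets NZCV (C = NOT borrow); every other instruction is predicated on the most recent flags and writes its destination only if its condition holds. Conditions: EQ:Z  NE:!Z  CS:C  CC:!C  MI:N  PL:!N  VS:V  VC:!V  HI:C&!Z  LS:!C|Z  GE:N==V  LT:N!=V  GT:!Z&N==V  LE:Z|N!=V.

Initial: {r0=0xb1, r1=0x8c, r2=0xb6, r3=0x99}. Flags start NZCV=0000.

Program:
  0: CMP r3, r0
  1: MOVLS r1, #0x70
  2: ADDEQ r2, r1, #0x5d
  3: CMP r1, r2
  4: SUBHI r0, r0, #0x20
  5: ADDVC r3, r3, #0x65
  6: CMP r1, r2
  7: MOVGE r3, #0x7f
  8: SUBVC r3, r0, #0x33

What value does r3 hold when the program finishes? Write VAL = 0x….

[0] flags=1000 → (cmp)
[1] flags=1000 LS?T → r1=0x70
[2] flags=1000 EQ?F → skip
[3] flags=1001 → (cmp)
[4] flags=1001 HI?F → skip
[5] flags=1001 VC?F → skip
[6] flags=1001 → (cmp)
[7] flags=1001 GE?T → r3=0x7f
[8] flags=1001 VC?F → skip

VAL = 0x7f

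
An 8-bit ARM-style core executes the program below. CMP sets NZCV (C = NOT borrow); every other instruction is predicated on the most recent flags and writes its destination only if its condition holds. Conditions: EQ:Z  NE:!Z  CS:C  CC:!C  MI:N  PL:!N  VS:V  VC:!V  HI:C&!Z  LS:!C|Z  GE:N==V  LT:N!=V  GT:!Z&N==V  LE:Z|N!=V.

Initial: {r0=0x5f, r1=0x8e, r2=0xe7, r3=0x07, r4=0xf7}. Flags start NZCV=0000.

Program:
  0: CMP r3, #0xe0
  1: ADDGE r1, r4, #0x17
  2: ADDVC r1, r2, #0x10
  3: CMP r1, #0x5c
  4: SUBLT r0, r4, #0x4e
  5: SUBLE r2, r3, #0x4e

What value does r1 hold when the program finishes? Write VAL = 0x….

VAL = 0xf7

0: ✓ CMP  NZCV=0000
1: ✓ ADDGE  r1←0x0e
2: ✓ ADDVC  r1←0xf7
3: ✓ CMP  NZCV=1010
4: ✓ SUBLT  r0←0xa9
5: ✓ SUBLE  r2←0xb9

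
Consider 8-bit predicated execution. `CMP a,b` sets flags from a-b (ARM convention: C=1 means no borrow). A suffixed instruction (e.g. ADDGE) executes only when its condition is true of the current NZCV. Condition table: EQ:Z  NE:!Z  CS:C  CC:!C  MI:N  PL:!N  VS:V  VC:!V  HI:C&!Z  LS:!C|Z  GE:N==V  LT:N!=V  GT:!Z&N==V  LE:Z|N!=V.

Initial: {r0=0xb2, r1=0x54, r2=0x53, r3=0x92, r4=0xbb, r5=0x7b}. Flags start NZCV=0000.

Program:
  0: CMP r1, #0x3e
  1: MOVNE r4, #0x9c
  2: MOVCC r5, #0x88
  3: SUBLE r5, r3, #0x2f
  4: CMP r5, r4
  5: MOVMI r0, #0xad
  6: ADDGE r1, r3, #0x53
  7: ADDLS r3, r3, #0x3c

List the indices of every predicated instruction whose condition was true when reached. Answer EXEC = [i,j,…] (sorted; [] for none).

0: ✓ CMP  NZCV=0010
1: ✓ MOVNE  r4←0x9c
2: · MOVCC
3: · SUBLE
4: ✓ CMP  NZCV=1001
5: ✓ MOVMI  r0←0xad
6: ✓ ADDGE  r1←0xe5
7: ✓ ADDLS  r3←0xce

EXEC = [1,5,6,7]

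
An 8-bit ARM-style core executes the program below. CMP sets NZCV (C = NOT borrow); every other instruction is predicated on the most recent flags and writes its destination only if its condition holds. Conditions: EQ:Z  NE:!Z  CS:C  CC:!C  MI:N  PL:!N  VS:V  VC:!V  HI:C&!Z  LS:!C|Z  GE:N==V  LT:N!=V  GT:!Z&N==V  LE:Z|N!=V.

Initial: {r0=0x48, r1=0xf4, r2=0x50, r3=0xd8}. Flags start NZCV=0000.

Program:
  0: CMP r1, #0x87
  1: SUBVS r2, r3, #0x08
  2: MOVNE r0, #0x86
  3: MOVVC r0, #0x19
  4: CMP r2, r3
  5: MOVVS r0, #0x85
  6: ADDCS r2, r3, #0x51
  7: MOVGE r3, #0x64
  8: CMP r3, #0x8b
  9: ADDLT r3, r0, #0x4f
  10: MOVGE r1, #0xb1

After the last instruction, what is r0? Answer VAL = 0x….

VAL = 0x19

[0] flags=0010 → (cmp)
[1] flags=0010 VS?F → skip
[2] flags=0010 NE?T → r0=0x86
[3] flags=0010 VC?T → r0=0x19
[4] flags=0000 → (cmp)
[5] flags=0000 VS?F → skip
[6] flags=0000 CS?F → skip
[7] flags=0000 GE?T → r3=0x64
[8] flags=1001 → (cmp)
[9] flags=1001 LT?F → skip
[10] flags=1001 GE?T → r1=0xb1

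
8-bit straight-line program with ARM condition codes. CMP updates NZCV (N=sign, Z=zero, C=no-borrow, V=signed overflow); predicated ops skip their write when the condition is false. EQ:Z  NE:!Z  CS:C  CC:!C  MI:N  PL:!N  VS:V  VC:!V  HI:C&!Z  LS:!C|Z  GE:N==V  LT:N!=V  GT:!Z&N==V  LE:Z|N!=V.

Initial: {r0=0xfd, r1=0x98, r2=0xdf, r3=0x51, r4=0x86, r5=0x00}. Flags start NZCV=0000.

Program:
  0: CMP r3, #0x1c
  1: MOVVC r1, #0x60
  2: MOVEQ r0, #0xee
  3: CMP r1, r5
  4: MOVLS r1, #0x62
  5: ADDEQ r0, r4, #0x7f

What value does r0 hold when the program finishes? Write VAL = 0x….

VAL = 0xfd

0: ✓ CMP  NZCV=0010
1: ✓ MOVVC  r1←0x60
2: · MOVEQ
3: ✓ CMP  NZCV=0010
4: · MOVLS
5: · ADDEQ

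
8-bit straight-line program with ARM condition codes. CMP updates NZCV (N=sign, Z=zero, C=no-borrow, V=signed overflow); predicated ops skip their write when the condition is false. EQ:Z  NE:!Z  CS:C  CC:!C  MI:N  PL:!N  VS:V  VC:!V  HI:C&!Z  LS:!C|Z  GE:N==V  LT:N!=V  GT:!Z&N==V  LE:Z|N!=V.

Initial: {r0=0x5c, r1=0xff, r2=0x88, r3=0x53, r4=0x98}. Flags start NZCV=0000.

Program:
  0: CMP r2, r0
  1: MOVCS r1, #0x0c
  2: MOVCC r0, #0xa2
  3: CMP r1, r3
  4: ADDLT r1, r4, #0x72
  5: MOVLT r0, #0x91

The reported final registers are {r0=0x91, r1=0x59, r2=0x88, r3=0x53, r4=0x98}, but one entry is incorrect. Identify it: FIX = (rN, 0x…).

FIX = (r1, 0x0a)

0: ✓ CMP  NZCV=0011
1: ✓ MOVCS  r1←0x0c
2: · MOVCC
3: ✓ CMP  NZCV=1000
4: ✓ ADDLT  r1←0x0a
5: ✓ MOVLT  r0←0x91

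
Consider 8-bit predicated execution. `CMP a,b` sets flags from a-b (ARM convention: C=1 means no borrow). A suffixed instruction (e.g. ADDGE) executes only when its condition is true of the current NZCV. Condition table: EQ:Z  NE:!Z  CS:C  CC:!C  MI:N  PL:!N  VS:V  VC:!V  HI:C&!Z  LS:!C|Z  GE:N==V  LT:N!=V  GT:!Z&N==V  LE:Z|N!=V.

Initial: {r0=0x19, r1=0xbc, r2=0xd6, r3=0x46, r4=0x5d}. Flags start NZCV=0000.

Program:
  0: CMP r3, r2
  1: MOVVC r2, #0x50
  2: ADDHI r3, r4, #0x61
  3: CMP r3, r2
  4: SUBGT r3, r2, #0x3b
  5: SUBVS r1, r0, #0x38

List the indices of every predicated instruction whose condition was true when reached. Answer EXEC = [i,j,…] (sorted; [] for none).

0: ✓ CMP  NZCV=0000
1: ✓ MOVVC  r2←0x50
2: · ADDHI
3: ✓ CMP  NZCV=1000
4: · SUBGT
5: · SUBVS

EXEC = [1]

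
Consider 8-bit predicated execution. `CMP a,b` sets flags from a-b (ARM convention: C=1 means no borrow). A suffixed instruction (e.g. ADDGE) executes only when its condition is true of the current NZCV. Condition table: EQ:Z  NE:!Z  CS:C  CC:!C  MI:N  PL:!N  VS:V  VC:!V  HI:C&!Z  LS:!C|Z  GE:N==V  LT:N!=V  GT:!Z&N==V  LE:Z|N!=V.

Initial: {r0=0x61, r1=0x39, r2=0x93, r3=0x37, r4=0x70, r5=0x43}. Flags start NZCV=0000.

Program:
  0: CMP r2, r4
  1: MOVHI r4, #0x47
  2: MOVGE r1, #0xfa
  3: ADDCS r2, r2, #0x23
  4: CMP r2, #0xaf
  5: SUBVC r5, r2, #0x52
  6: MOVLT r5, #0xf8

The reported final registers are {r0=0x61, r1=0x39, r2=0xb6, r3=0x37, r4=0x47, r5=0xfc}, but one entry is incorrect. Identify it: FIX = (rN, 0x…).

FIX = (r5, 0x64)

[0] flags=0011 → (cmp)
[1] flags=0011 HI?T → r4=0x47
[2] flags=0011 GE?F → skip
[3] flags=0011 CS?T → r2=0xb6
[4] flags=0010 → (cmp)
[5] flags=0010 VC?T → r5=0x64
[6] flags=0010 LT?F → skip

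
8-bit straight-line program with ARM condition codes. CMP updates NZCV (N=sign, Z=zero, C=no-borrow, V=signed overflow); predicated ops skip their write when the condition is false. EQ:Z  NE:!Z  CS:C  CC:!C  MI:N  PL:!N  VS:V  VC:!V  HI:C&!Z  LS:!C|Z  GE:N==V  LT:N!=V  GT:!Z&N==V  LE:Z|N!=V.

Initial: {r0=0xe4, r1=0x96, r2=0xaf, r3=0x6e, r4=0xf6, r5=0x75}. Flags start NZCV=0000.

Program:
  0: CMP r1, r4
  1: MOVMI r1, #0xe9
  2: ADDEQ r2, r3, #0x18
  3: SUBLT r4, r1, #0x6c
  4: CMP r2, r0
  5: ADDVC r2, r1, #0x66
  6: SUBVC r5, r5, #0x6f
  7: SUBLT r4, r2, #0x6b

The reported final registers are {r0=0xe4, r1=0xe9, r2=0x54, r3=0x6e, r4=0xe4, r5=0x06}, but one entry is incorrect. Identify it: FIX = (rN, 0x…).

FIX = (r2, 0x4f)

0: ✓ CMP  NZCV=1000
1: ✓ MOVMI  r1←0xe9
2: · ADDEQ
3: ✓ SUBLT  r4←0x7d
4: ✓ CMP  NZCV=1000
5: ✓ ADDVC  r2←0x4f
6: ✓ SUBVC  r5←0x06
7: ✓ SUBLT  r4←0xe4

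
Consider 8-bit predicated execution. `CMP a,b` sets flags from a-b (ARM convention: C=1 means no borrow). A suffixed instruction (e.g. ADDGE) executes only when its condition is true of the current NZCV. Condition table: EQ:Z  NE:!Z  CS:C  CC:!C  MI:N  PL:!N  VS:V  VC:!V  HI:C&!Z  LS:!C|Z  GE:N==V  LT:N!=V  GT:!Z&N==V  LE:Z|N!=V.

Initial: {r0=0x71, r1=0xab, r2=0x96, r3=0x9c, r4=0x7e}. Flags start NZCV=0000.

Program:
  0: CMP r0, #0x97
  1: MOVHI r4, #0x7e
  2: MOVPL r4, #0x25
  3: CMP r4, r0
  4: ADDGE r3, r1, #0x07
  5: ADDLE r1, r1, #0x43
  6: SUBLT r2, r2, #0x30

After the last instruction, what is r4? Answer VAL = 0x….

VAL = 0x7e

0: ✓ CMP  NZCV=1001
1: · MOVHI
2: · MOVPL
3: ✓ CMP  NZCV=0010
4: ✓ ADDGE  r3←0xb2
5: · ADDLE
6: · SUBLT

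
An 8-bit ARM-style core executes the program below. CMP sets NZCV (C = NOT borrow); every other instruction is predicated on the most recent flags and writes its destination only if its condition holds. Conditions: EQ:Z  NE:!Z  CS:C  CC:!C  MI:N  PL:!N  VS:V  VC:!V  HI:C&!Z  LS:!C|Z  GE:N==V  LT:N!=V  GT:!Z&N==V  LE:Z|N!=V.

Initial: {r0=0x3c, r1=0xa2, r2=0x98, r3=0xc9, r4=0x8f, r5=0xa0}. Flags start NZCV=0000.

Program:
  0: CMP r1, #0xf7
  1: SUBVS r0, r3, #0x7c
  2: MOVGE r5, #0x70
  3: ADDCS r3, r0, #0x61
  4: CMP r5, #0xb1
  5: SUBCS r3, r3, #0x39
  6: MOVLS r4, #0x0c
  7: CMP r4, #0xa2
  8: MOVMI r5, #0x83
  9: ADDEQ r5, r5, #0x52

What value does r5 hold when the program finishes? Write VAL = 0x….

VAL = 0xa0

[0] flags=1000 → (cmp)
[1] flags=1000 VS?F → skip
[2] flags=1000 GE?F → skip
[3] flags=1000 CS?F → skip
[4] flags=1000 → (cmp)
[5] flags=1000 CS?F → skip
[6] flags=1000 LS?T → r4=0x0c
[7] flags=0000 → (cmp)
[8] flags=0000 MI?F → skip
[9] flags=0000 EQ?F → skip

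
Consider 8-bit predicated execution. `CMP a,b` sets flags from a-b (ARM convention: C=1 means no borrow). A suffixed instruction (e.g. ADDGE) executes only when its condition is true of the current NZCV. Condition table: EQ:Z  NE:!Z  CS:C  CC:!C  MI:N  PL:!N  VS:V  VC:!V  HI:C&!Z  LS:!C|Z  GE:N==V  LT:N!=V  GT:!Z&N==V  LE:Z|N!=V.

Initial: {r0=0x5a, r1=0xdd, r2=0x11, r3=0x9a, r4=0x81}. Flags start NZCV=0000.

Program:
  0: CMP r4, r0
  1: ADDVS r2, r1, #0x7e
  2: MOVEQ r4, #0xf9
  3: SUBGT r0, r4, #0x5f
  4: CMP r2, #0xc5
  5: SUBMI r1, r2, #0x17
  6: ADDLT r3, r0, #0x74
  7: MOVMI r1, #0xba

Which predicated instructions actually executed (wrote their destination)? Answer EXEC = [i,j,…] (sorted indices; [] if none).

EXEC = [1,5,7]

0: ✓ CMP  NZCV=0011
1: ✓ ADDVS  r2←0x5b
2: · MOVEQ
3: · SUBGT
4: ✓ CMP  NZCV=1001
5: ✓ SUBMI  r1←0x44
6: · ADDLT
7: ✓ MOVMI  r1←0xba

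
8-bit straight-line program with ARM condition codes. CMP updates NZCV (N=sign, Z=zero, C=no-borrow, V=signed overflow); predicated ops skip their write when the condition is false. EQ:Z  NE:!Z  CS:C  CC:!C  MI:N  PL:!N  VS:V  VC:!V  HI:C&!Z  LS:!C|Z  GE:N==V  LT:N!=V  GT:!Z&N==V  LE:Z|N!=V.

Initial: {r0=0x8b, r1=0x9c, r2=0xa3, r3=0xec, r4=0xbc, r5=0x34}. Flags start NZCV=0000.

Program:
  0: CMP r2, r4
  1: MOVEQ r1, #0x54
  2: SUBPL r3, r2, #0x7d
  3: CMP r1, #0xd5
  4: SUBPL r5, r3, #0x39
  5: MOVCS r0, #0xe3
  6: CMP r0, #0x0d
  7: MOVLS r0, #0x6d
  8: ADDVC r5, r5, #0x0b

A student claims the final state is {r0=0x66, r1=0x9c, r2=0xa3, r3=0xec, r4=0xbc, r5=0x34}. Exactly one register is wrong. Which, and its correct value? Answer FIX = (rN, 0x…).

[0] flags=1000 → (cmp)
[1] flags=1000 EQ?F → skip
[2] flags=1000 PL?F → skip
[3] flags=1000 → (cmp)
[4] flags=1000 PL?F → skip
[5] flags=1000 CS?F → skip
[6] flags=0011 → (cmp)
[7] flags=0011 LS?F → skip
[8] flags=0011 VC?F → skip

FIX = (r0, 0x8b)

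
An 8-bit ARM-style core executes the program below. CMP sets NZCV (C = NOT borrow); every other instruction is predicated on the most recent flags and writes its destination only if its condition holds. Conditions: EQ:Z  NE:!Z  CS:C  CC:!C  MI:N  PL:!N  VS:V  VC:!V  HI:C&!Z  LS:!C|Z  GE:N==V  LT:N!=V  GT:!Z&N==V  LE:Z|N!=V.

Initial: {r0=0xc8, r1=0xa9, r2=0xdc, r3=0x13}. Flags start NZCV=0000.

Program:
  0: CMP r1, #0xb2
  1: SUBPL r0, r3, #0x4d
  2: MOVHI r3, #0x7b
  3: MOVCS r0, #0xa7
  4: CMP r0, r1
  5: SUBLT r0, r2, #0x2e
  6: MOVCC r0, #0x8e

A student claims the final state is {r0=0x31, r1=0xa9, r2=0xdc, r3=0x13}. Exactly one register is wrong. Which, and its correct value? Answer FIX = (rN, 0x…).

FIX = (r0, 0xc8)

[0] flags=1000 → (cmp)
[1] flags=1000 PL?F → skip
[2] flags=1000 HI?F → skip
[3] flags=1000 CS?F → skip
[4] flags=0010 → (cmp)
[5] flags=0010 LT?F → skip
[6] flags=0010 CC?F → skip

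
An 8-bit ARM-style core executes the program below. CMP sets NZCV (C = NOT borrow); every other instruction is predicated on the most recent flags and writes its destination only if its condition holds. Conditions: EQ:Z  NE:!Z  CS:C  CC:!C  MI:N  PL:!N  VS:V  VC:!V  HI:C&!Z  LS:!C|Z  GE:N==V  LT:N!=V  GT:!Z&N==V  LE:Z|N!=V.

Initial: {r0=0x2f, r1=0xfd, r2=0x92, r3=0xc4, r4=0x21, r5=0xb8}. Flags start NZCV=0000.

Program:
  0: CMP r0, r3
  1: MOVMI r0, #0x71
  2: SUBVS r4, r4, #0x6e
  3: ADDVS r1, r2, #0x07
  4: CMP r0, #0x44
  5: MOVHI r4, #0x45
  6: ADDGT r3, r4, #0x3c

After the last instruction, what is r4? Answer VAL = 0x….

VAL = 0x21

0: ✓ CMP  NZCV=0000
1: · MOVMI
2: · SUBVS
3: · ADDVS
4: ✓ CMP  NZCV=1000
5: · MOVHI
6: · ADDGT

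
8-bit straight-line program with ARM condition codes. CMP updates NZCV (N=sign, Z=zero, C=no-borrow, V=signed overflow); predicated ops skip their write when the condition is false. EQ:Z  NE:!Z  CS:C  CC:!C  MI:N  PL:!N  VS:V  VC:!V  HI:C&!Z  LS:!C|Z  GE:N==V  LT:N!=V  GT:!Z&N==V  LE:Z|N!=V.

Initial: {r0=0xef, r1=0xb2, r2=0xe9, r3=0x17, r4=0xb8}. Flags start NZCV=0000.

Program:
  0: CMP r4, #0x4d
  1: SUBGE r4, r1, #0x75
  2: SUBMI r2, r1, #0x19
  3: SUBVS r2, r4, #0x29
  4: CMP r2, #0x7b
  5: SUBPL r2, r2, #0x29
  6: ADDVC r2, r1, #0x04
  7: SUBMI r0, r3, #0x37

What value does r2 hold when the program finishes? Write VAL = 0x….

VAL = 0x66

0: ✓ CMP  NZCV=0011
1: · SUBGE
2: · SUBMI
3: ✓ SUBVS  r2←0x8f
4: ✓ CMP  NZCV=0011
5: ✓ SUBPL  r2←0x66
6: · ADDVC
7: · SUBMI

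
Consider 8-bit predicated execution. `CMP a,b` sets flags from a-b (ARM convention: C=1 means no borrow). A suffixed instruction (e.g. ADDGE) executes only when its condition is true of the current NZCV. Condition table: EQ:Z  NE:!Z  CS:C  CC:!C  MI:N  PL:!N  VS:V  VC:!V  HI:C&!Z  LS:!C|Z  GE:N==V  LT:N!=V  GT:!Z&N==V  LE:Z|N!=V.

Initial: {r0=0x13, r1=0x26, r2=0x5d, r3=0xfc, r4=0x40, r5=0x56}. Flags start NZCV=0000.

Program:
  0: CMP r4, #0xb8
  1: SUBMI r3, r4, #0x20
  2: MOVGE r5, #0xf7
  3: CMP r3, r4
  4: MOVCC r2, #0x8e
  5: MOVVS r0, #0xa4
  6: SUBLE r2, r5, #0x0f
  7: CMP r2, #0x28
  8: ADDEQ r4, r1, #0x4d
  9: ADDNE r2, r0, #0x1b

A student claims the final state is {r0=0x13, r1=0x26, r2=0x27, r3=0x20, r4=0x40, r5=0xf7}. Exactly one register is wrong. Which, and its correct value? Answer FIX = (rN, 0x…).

[0] flags=1001 → (cmp)
[1] flags=1001 MI?T → r3=0x20
[2] flags=1001 GE?T → r5=0xf7
[3] flags=1000 → (cmp)
[4] flags=1000 CC?T → r2=0x8e
[5] flags=1000 VS?F → skip
[6] flags=1000 LE?T → r2=0xe8
[7] flags=1010 → (cmp)
[8] flags=1010 EQ?F → skip
[9] flags=1010 NE?T → r2=0x2e

FIX = (r2, 0x2e)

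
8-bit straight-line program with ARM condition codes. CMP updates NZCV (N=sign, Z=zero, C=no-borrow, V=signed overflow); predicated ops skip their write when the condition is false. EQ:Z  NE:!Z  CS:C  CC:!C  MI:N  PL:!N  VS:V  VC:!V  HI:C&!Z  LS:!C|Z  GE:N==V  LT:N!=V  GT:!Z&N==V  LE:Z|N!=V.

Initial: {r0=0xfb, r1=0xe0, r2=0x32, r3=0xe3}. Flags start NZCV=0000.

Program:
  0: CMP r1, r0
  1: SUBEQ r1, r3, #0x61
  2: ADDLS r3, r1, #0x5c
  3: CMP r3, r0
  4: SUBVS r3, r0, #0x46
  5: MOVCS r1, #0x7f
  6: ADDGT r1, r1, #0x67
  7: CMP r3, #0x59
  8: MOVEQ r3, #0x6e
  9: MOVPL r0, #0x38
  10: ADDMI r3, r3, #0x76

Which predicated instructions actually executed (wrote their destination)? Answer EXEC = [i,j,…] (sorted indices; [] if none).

EXEC = [2,6,10]

[0] flags=1000 → (cmp)
[1] flags=1000 EQ?F → skip
[2] flags=1000 LS?T → r3=0x3c
[3] flags=0000 → (cmp)
[4] flags=0000 VS?F → skip
[5] flags=0000 CS?F → skip
[6] flags=0000 GT?T → r1=0x47
[7] flags=1000 → (cmp)
[8] flags=1000 EQ?F → skip
[9] flags=1000 PL?F → skip
[10] flags=1000 MI?T → r3=0xb2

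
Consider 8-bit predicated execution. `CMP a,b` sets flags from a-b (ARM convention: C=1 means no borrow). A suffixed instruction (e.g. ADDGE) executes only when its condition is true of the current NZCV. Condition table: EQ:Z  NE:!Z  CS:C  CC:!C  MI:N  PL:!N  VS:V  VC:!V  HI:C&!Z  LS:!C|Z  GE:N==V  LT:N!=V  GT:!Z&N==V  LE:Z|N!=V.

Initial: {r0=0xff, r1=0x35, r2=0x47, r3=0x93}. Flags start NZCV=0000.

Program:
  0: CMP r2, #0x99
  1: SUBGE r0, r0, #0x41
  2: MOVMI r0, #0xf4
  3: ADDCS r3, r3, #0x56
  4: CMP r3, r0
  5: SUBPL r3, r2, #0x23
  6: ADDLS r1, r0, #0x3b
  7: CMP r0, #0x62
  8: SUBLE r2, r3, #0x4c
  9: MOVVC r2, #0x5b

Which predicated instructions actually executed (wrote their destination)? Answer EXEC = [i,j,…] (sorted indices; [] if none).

0: ✓ CMP  NZCV=1001
1: ✓ SUBGE  r0←0xbe
2: ✓ MOVMI  r0←0xf4
3: · ADDCS
4: ✓ CMP  NZCV=1000
5: · SUBPL
6: ✓ ADDLS  r1←0x2f
7: ✓ CMP  NZCV=1010
8: ✓ SUBLE  r2←0x47
9: ✓ MOVVC  r2←0x5b

EXEC = [1,2,6,8,9]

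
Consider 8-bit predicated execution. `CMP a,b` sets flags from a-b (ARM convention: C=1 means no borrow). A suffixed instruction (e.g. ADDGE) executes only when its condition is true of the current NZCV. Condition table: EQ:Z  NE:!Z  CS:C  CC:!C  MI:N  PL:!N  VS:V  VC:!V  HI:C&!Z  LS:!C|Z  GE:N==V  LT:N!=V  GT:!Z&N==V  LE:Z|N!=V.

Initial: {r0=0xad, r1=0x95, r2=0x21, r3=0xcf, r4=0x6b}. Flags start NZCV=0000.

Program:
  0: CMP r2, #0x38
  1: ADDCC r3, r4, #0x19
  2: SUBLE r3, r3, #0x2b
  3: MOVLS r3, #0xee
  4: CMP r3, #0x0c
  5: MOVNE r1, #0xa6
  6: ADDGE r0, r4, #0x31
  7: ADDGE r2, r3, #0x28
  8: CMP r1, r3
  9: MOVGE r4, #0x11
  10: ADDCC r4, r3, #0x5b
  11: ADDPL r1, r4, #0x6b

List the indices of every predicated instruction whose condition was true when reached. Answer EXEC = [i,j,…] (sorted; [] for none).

0: ✓ CMP  NZCV=1000
1: ✓ ADDCC  r3←0x84
2: ✓ SUBLE  r3←0x59
3: ✓ MOVLS  r3←0xee
4: ✓ CMP  NZCV=1010
5: ✓ MOVNE  r1←0xa6
6: · ADDGE
7: · ADDGE
8: ✓ CMP  NZCV=1000
9: · MOVGE
10: ✓ ADDCC  r4←0x49
11: · ADDPL

EXEC = [1,2,3,5,10]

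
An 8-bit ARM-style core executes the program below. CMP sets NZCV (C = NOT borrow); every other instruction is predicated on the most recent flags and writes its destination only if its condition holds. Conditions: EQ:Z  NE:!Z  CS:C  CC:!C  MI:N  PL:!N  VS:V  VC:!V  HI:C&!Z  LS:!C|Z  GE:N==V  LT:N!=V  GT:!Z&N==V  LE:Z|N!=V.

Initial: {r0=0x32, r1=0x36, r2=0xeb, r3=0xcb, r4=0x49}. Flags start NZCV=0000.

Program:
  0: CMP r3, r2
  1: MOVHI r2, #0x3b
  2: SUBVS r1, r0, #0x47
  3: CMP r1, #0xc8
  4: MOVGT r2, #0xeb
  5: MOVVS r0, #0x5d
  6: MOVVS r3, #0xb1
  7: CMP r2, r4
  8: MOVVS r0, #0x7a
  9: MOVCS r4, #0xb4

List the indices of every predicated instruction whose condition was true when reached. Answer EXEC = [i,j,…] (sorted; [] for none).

EXEC = [4,9]

[0] flags=1000 → (cmp)
[1] flags=1000 HI?F → skip
[2] flags=1000 VS?F → skip
[3] flags=0000 → (cmp)
[4] flags=0000 GT?T → r2=0xeb
[5] flags=0000 VS?F → skip
[6] flags=0000 VS?F → skip
[7] flags=1010 → (cmp)
[8] flags=1010 VS?F → skip
[9] flags=1010 CS?T → r4=0xb4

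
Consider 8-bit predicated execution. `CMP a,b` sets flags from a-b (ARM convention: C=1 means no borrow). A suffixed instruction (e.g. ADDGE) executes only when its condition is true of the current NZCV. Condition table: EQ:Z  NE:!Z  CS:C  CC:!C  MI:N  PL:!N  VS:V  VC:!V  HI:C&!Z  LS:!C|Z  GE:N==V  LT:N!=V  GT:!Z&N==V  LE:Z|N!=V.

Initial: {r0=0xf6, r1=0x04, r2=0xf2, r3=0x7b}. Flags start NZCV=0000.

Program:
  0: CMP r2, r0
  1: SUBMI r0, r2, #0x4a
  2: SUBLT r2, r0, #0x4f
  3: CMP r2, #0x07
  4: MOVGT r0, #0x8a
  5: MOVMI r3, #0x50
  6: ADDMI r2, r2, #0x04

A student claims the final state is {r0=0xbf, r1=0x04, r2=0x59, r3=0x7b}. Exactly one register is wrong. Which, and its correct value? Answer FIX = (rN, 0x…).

0: ✓ CMP  NZCV=1000
1: ✓ SUBMI  r0←0xa8
2: ✓ SUBLT  r2←0x59
3: ✓ CMP  NZCV=0010
4: ✓ MOVGT  r0←0x8a
5: · MOVMI
6: · ADDMI

FIX = (r0, 0x8a)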